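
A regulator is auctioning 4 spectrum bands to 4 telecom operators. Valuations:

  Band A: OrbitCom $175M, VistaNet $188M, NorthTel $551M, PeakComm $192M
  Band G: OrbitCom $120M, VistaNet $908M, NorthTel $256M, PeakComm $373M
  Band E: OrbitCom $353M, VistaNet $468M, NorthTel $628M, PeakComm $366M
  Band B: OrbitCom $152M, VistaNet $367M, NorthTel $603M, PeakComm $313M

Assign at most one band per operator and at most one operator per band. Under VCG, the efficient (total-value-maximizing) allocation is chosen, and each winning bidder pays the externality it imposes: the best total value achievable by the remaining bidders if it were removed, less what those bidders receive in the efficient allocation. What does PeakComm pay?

PeakComm pays $52M.

Efficient allocation: OrbitCom→Band E ($353M), VistaNet→Band G ($908M), NorthTel→Band A ($551M), PeakComm→Band B ($313M); total welfare W = $2125M.
PeakComm receives Band B at value $313M, so the others get W − 313 = $1812M.
Without PeakComm: best allocation of the remaining 3 bidders over all 4 bands is OrbitCom→Band E ($353M), VistaNet→Band G ($908M), NorthTel→Band B ($603M), total $1864M.
VCG payment = (others' best without PeakComm) − (others' welfare with PeakComm) = 1864 − 1812 = $52M.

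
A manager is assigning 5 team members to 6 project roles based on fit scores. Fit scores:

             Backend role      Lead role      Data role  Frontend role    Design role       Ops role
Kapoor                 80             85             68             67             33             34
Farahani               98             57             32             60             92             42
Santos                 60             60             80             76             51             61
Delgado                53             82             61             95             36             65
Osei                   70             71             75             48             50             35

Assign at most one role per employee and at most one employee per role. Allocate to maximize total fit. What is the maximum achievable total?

Optimal: Kapoor→Lead role (85 pts), Farahani→Design role (92 pts), Santos→Data role (80 pts), Delgado→Frontend role (95 pts), Osei→Backend role (70 pts) — total 85+92+80+95+70 = 422 pts.
Row-greedy (each employee in turn takes its best remaining role) gives 408 pts, worse by 14.
Swapping Farahani↔Osei (Farahani→Backend role 98 pts, Osei→Design role 50 pts) loses 14.
Every other assignment is strictly worse.

Maximum total: 422 pts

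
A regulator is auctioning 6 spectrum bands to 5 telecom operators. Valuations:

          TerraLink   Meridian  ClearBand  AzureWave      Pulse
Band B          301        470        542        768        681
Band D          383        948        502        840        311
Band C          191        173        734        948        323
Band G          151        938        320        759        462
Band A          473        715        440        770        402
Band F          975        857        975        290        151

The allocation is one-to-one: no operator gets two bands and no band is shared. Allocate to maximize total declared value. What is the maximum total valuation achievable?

Optimal: TerraLink→Band F ($975M), Meridian→Band G ($938M), ClearBand→Band C ($734M), AzureWave→Band D ($840M), Pulse→Band B ($681M) — total 975+938+734+840+681 = $4168M.
Row-greedy (each operator in turn takes its best remaining band) gives $4108M, worse by 60.
Next-best assignment: TerraLink→Band F, Meridian→Band D, ClearBand→Band C, AzureWave→Band A, Pulse→Band B = $4108M.
No other one-to-one assignment exceeds $4168M.

Max total: $4168M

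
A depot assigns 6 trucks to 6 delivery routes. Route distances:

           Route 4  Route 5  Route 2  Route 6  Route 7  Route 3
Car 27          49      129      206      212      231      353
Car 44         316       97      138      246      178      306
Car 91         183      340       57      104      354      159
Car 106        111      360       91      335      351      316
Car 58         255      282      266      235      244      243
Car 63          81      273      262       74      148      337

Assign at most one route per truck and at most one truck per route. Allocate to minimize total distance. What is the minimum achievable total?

Optimal: Car 27→Route 4 (49 km), Car 44→Route 5 (97 km), Car 91→Route 3 (159 km), Car 106→Route 2 (91 km), Car 58→Route 7 (244 km), Car 63→Route 6 (74 km) — total 49+97+159+91+244+74 = 714 km.
Min-entry greedy (repeatedly take the single cheapest remaining cell) gives 871 km, worse by 157.
Swapping Car 27↔Car 63 (Car 27→Route 6 212 km, Car 63→Route 4 81 km) adds 170.
No other one-to-one assignment undercuts 714 km.

Min total: 714 km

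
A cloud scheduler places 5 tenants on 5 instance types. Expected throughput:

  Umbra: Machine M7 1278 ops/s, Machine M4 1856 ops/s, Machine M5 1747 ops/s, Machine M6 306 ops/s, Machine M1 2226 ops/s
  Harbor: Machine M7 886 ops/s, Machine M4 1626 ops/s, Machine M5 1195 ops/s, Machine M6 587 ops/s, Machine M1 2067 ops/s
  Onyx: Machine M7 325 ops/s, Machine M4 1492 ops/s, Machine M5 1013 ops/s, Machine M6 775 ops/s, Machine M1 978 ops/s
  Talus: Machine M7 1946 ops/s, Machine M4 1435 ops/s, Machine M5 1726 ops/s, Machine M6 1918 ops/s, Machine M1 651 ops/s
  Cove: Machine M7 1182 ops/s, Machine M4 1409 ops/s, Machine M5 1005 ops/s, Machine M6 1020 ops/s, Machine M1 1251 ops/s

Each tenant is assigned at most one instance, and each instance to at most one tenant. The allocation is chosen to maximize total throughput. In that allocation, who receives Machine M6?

Talus receives Machine M6.

Treat this as an assignment problem: match each tenant to one instance.
Optimal: Umbra→Machine M5 (1747 ops/s), Harbor→Machine M1 (2067 ops/s), Onyx→Machine M4 (1492 ops/s), Talus→Machine M6 (1918 ops/s), Cove→Machine M7 (1182 ops/s) — total 1747+2067+1492+1918+1182 = 8406 ops/s.
Max-entry greedy (repeatedly take the single best remaining cell) gives 7831 ops/s, worse by 575.
Swapping Cove↔Umbra (Cove→Machine M5 1005 ops/s, Umbra→Machine M7 1278 ops/s) loses 646.
No other one-to-one assignment exceeds 8406 ops/s.
Talus's own top instance is Machine M7 (1946 ops/s), but forcing Talus→Machine M7 and reassigning the rest optimally gives only 8272 ops/s — worse by 134.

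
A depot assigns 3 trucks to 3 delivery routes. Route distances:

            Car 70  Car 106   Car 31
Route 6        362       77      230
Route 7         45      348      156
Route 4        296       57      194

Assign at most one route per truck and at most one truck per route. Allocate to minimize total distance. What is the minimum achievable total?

Optimal: Car 70→Route 7 (45 km), Car 106→Route 6 (77 km), Car 31→Route 4 (194 km) — total 45+77+194 = 316 km.
Swapping Car 106↔Car 31 (Car 106→Route 4 57 km, Car 31→Route 6 230 km) adds 16.

Minimum total: 316 km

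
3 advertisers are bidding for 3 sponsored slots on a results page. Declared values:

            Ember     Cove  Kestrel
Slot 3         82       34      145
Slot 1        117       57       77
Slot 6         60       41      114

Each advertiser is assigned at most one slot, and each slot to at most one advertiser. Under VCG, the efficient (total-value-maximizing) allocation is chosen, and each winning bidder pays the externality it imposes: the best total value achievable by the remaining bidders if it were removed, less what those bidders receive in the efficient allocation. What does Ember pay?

Ember pays $16.

Efficient allocation: Ember→Slot 1 ($117), Cove→Slot 6 ($41), Kestrel→Slot 3 ($145); total welfare W = $303.
Ember receives Slot 1 at value $117, so the others get W − 117 = $186.
Without Ember: best allocation of the remaining 2 bidders over all 3 slots is Cove→Slot 1 ($57), Kestrel→Slot 3 ($145), total $202.
VCG payment = (others' best without Ember) − (others' welfare with Ember) = 202 − 186 = $16.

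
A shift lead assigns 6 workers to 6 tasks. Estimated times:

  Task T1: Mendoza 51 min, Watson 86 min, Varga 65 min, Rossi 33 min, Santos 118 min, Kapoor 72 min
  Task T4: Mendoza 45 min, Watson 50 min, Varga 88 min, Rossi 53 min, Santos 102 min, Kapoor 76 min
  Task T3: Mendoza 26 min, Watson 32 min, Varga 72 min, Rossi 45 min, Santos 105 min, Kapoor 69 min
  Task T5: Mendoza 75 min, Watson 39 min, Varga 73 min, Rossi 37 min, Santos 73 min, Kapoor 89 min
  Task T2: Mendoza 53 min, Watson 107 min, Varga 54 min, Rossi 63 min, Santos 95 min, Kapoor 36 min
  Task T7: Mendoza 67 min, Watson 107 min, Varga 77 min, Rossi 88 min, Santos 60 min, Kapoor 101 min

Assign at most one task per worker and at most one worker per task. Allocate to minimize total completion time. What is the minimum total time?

Minimum total: 274 min

Optimal: Mendoza→Task T3 (26 min), Watson→Task T4 (50 min), Varga→Task T1 (65 min), Rossi→Task T5 (37 min), Santos→Task T7 (60 min), Kapoor→Task T2 (36 min) — total 26+50+65+37+60+36 = 274 min.
Column-greedy (each task in turn goes to its cheapest remaining worker) gives 279 min, worse by 5.
Next-best assignment: Mendoza→Task T4, Watson→Task T3, Varga→Task T1, Rossi→Task T5, Santos→Task T7, Kapoor→Task T2 = 275 min.
No other one-to-one assignment undercuts 274 min.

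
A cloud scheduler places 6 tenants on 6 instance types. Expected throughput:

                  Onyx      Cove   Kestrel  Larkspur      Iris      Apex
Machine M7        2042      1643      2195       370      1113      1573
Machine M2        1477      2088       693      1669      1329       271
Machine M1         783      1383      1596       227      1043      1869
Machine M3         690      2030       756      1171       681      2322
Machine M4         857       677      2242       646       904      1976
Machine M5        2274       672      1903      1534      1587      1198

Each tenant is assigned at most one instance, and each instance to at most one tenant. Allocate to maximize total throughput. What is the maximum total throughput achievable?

Maximum total: 11439 ops/s

Treat this as an assignment problem: match each tenant to one instance.
Optimal: Onyx→Machine M7 (2042 ops/s), Cove→Machine M3 (2030 ops/s), Kestrel→Machine M4 (2242 ops/s), Larkspur→Machine M2 (1669 ops/s), Iris→Machine M5 (1587 ops/s), Apex→Machine M1 (1869 ops/s) — total 2042+2030+2242+1669+1587+1869 = 11439 ops/s.
Max-entry greedy (repeatedly take the single best remaining cell) gives 10266 ops/s, worse by 1173.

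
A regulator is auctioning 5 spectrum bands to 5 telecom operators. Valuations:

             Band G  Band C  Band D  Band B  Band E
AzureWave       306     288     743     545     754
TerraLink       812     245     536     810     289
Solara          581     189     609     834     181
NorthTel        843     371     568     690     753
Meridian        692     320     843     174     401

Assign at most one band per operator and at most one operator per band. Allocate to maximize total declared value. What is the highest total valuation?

Optimal: AzureWave→Band E ($754M), TerraLink→Band G ($812M), Solara→Band B ($834M), NorthTel→Band C ($371M), Meridian→Band D ($843M) — total 754+812+834+371+843 = $3614M.
Row-greedy (each operator in turn takes its best remaining band) gives $3288M, worse by 326.

Max total: $3614M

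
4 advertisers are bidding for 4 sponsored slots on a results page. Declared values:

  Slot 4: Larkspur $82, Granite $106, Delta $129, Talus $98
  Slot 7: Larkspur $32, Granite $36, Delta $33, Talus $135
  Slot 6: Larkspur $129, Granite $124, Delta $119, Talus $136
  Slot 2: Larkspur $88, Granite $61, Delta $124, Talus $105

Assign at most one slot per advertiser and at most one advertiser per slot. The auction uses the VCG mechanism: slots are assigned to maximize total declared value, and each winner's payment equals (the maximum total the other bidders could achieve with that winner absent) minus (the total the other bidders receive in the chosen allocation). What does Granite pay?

Efficient allocation: Larkspur→Slot 6 ($129), Granite→Slot 4 ($106), Delta→Slot 2 ($124), Talus→Slot 7 ($135); total welfare W = $494.
Granite receives Slot 4 at value $106, so the others get W − 106 = $388.
Without Granite: best allocation of the remaining 3 bidders over all 4 slots is Larkspur→Slot 6 ($129), Delta→Slot 4 ($129), Talus→Slot 7 ($135), total $393.
VCG payment = (others' best without Granite) − (others' welfare with Granite) = 393 − 388 = $5.

Granite pays $5.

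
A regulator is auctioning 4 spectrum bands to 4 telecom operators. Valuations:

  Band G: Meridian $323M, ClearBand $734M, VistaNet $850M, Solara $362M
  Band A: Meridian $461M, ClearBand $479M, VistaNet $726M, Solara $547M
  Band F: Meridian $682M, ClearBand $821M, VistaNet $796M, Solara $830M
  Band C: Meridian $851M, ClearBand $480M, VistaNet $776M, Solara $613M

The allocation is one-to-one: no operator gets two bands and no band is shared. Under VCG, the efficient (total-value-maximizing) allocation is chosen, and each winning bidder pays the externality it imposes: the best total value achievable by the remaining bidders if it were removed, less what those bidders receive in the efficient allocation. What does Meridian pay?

Efficient allocation: Meridian→Band C ($851M), ClearBand→Band G ($734M), VistaNet→Band A ($726M), Solara→Band F ($830M); total welfare W = $3141M.
Meridian receives Band C at value $851M, so the others get W − 851 = $2290M.
Without Meridian: best allocation of the remaining 3 bidders over all 4 bands is ClearBand→Band G ($734M), VistaNet→Band C ($776M), Solara→Band F ($830M), total $2340M.
VCG payment = (others' best without Meridian) − (others' welfare with Meridian) = 2340 − 2290 = $50M.

Meridian pays $50M.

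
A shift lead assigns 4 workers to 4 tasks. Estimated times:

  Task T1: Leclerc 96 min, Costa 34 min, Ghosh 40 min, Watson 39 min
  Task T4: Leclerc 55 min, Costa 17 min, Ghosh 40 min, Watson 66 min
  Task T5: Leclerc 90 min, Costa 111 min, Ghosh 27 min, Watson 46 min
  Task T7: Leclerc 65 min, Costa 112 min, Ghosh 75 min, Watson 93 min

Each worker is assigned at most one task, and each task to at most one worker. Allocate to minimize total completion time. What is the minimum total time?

Minimum total: 148 min

This is the linear assignment problem.
Optimal: Leclerc→Task T7 (65 min), Costa→Task T4 (17 min), Ghosh→Task T5 (27 min), Watson→Task T1 (39 min) — total 65+17+27+39 = 148 min.
Row-greedy (each worker in turn takes its cheapest remaining task) gives 209 min, worse by 61.
Next-best assignment: Leclerc→Task T7, Costa→Task T4, Ghosh→Task T1, Watson→Task T5 = 168 min.
Swapping Watson↔Leclerc (Watson→Task T7 93 min, Leclerc→Task T1 96 min) adds 85.
Checked against all permutations: 148 min is optimal.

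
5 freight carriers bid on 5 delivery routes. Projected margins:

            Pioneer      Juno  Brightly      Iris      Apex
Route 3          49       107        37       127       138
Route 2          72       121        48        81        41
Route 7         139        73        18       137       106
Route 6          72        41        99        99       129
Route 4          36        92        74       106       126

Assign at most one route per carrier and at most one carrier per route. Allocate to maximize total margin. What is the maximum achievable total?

Max total: $612k

This is a one-to-one assignment (maximum-weight bipartite matching).
Optimal: Pioneer→Route 7 ($139k), Juno→Route 2 ($121k), Brightly→Route 6 ($99k), Iris→Route 3 ($127k), Apex→Route 4 ($126k) — total 139+121+99+127+126 = $612k.
Max-entry greedy (repeatedly take the single best remaining cell) gives $603k, worse by 9.
Next-best assignment: Pioneer→Route 7, Juno→Route 2, Brightly→Route 6, Iris→Route 4, Apex→Route 3 = $603k.
No other one-to-one assignment exceeds $612k.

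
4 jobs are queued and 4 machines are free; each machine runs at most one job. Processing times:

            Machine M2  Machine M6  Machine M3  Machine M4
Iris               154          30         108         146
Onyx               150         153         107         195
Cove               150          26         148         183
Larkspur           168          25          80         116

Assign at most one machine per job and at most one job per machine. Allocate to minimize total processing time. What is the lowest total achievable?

Optimal: Iris→Machine M3 (108 min), Onyx→Machine M2 (150 min), Cove→Machine M6 (26 min), Larkspur→Machine M4 (116 min) — total 108+150+26+116 = 400 min.
Min-entry greedy (repeatedly take the single cheapest remaining cell) gives 428 min, worse by 28.

Minimum total: 400 min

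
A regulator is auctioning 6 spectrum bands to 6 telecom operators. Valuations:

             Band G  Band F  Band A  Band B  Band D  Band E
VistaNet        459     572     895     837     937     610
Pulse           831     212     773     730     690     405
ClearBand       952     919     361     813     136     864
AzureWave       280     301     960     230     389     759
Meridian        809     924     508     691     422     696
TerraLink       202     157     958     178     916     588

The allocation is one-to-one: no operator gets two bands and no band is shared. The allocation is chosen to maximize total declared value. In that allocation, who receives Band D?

This is a one-to-one assignment (maximum-weight bipartite matching).
Optimal: VistaNet→Band B ($837M), Pulse→Band G ($831M), ClearBand→Band E ($864M), AzureWave→Band A ($960M), Meridian→Band F ($924M), TerraLink→Band D ($916M) — total 837+831+864+960+924+916 = $5332M.
Column-greedy (each band in turn goes to its best remaining operator) gives $4994M, worse by 338.
Every other assignment is strictly worse.
TerraLink's own top band is Band A ($958M), but forcing TerraLink→Band A and reassigning the rest optimally gives only $5260M — worse by 72.

TerraLink receives Band D.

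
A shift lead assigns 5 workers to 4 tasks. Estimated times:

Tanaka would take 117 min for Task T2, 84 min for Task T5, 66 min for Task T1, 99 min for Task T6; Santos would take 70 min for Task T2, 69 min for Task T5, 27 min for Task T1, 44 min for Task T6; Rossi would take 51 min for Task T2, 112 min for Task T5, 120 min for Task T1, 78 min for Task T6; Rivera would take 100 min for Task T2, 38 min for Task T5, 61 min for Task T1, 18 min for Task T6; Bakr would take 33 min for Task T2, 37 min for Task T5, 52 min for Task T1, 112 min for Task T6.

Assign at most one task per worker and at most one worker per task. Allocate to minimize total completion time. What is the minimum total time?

Min total: 133 min

This is the linear assignment problem.
Optimal: Rossi→Task T2 (51 min), Bakr→Task T5 (37 min), Santos→Task T1 (27 min), Rivera→Task T6 (18 min) — total 51+37+27+18 = 133 min.
Row-greedy (each worker in turn takes its cheapest remaining task) gives 199 min, worse by 66.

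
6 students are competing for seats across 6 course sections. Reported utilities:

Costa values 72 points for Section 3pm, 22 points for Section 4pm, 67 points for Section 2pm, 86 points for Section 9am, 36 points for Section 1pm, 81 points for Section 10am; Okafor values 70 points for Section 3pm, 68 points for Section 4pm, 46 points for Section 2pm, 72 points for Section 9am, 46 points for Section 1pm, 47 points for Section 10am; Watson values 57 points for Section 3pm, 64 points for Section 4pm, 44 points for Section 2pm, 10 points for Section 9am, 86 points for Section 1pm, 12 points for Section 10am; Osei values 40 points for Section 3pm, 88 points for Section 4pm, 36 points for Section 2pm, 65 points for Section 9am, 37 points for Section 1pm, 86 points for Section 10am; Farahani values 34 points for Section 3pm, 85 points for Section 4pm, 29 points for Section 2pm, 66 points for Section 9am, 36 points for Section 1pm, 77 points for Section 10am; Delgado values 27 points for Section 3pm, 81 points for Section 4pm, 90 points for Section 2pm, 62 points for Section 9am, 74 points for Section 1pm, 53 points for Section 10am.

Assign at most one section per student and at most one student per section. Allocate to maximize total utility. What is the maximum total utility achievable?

Optimal: Costa→Section 9am (86 points), Okafor→Section 3pm (70 points), Watson→Section 1pm (86 points), Osei→Section 10am (86 points), Farahani→Section 4pm (85 points), Delgado→Section 2pm (90 points) — total 86+70+86+86+85+90 = 503 points.
Swapping Osei↔Costa (Osei→Section 9am 65 points, Costa→Section 10am 81 points) loses 26.
Every other assignment is strictly worse.

Maximum total: 503 points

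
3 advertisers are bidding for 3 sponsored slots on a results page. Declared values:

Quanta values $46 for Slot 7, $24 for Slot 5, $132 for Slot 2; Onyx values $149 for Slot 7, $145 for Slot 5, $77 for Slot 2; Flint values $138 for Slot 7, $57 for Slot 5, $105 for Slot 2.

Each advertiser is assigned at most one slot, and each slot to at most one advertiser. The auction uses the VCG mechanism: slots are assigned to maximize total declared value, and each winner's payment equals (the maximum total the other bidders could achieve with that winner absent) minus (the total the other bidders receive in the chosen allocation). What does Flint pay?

Efficient allocation: Quanta→Slot 2 ($132), Onyx→Slot 5 ($145), Flint→Slot 7 ($138); total welfare W = $415.
Flint receives Slot 7 at value $138, so the others get W − 138 = $277.
Without Flint: best allocation of the remaining 2 bidders over all 3 slots is Quanta→Slot 2 ($132), Onyx→Slot 7 ($149), total $281.
VCG payment = (others' best without Flint) − (others' welfare with Flint) = 281 − 277 = $4.

Flint pays $4.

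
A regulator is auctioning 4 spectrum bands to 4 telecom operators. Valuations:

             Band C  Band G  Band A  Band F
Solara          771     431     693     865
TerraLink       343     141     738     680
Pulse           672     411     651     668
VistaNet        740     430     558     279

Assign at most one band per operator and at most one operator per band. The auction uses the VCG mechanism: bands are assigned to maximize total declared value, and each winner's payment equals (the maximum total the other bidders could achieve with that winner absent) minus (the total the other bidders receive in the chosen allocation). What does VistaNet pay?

VistaNet pays $261M.

Efficient allocation: Solara→Band F ($865M), TerraLink→Band A ($738M), Pulse→Band G ($411M), VistaNet→Band C ($740M); total welfare W = $2754M.
VistaNet receives Band C at value $740M, so the others get W − 740 = $2014M.
Without VistaNet: best allocation of the remaining 3 bidders over all 4 bands is Solara→Band F ($865M), TerraLink→Band A ($738M), Pulse→Band C ($672M), total $2275M.
VCG payment = (others' best without VistaNet) − (others' welfare with VistaNet) = 2275 − 2014 = $261M.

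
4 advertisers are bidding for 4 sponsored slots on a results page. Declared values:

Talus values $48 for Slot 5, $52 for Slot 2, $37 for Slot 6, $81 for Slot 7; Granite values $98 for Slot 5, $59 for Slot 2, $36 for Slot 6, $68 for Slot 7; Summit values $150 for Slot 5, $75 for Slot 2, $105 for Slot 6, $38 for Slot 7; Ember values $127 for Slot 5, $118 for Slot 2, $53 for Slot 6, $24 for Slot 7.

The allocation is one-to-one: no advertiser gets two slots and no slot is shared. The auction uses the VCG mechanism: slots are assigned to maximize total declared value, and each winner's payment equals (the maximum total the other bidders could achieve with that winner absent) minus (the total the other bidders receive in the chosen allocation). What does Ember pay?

Efficient allocation: Talus→Slot 7 ($81), Granite→Slot 5 ($98), Summit→Slot 6 ($105), Ember→Slot 2 ($118); total welfare W = $402.
Ember receives Slot 2 at value $118, so the others get W − 118 = $284.
Without Ember: best allocation of the remaining 3 bidders over all 4 slots is Talus→Slot 7 ($81), Granite→Slot 2 ($59), Summit→Slot 5 ($150), total $290.
VCG payment = (others' best without Ember) − (others' welfare with Ember) = 290 − 284 = $6.

Ember pays $6.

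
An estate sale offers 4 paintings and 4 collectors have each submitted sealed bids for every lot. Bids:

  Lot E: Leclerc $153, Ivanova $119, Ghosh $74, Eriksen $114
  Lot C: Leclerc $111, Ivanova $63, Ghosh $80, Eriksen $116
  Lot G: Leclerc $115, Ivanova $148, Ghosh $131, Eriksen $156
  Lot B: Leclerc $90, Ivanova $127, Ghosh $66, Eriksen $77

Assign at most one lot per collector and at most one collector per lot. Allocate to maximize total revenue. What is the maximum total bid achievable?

Max total: $527

This is the linear assignment problem.
Optimal: Leclerc→Lot E ($153), Ivanova→Lot B ($127), Ghosh→Lot G ($131), Eriksen→Lot C ($116) — total 153+127+131+116 = $527.
Next-best assignment: Leclerc→Lot E, Ivanova→Lot B, Ghosh→Lot C, Eriksen→Lot G = $516.
Swapping Ghosh↔Eriksen (Ghosh→Lot C $80, Eriksen→Lot G $156) loses 11.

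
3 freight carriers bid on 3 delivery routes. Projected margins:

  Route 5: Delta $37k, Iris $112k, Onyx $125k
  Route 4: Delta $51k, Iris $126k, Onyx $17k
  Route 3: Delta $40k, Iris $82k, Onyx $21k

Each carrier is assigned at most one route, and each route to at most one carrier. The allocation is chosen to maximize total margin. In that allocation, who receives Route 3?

Delta receives Route 3.

Treat this as an assignment problem: match each carrier to one route.
Optimal: Delta→Route 3 ($40k), Iris→Route 4 ($126k), Onyx→Route 5 ($125k) — total 40+126+125 = $291k.
Row-greedy (each carrier in turn takes its best remaining route) gives $184k, worse by 107.
Every other assignment is strictly worse.
Delta's own top route is Route 4 ($51k), but forcing Delta→Route 4 and reassigning the rest optimally gives only $258k — worse by 33.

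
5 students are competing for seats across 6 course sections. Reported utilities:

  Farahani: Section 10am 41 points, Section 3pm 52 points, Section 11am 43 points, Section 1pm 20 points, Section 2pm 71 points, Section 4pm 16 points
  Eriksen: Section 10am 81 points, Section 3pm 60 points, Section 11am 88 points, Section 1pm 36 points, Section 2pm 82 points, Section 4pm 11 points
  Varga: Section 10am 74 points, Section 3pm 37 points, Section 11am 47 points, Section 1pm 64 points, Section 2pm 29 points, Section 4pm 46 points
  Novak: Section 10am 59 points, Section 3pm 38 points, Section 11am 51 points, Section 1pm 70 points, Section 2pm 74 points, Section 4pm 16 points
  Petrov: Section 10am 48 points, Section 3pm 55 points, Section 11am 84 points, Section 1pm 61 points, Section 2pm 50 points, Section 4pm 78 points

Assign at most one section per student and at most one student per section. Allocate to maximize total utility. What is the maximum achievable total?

Max total: 381 points

Optimal: Farahani→Section 2pm (71 points), Eriksen→Section 11am (88 points), Varga→Section 10am (74 points), Novak→Section 1pm (70 points), Petrov→Section 4pm (78 points) — total 71+88+74+70+78 = 381 points.
Checked against all permutations: 381 points is optimal.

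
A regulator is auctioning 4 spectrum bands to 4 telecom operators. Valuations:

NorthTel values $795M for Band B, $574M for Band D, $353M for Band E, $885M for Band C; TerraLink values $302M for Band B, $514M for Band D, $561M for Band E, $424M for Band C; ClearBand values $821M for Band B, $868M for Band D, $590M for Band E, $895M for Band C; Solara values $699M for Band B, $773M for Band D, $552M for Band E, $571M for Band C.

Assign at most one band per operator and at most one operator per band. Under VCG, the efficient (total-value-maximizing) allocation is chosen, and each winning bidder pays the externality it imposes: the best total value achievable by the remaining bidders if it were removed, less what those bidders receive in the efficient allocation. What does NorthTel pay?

Efficient allocation: NorthTel→Band C ($885M), TerraLink→Band E ($561M), ClearBand→Band B ($821M), Solara→Band D ($773M); total welfare W = $3040M.
NorthTel receives Band C at value $885M, so the others get W − 885 = $2155M.
Without NorthTel: best allocation of the remaining 3 bidders over all 4 bands is TerraLink→Band E ($561M), ClearBand→Band C ($895M), Solara→Band D ($773M), total $2229M.
VCG payment = (others' best without NorthTel) − (others' welfare with NorthTel) = 2229 − 2155 = $74M.

NorthTel pays $74M.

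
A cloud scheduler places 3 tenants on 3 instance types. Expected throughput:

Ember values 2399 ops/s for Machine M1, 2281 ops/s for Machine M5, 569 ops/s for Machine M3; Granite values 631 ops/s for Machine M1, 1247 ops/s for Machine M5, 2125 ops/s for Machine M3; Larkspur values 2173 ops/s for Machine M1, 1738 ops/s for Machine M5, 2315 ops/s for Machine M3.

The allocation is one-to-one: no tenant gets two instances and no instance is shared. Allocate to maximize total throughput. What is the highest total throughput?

Maximum total: 6579 ops/s

Optimal: Ember→Machine M5 (2281 ops/s), Granite→Machine M3 (2125 ops/s), Larkspur→Machine M1 (2173 ops/s) — total 2281+2125+2173 = 6579 ops/s.
Column-greedy (each instance in turn goes to its best remaining tenant) gives 6262 ops/s, worse by 317.
Swapping Granite↔Larkspur (Granite→Machine M1 631 ops/s, Larkspur→Machine M3 2315 ops/s) loses 1352.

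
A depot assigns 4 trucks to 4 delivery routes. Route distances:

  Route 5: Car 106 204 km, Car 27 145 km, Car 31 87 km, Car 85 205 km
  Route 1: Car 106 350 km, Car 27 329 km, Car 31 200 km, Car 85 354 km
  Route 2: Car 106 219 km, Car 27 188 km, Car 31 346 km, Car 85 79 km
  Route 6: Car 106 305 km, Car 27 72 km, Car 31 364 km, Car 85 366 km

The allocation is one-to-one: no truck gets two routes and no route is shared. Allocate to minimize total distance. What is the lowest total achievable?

Min total: 555 km

Optimal: Car 106→Route 5 (204 km), Car 27→Route 6 (72 km), Car 31→Route 1 (200 km), Car 85→Route 2 (79 km) — total 204+72+200+79 = 555 km.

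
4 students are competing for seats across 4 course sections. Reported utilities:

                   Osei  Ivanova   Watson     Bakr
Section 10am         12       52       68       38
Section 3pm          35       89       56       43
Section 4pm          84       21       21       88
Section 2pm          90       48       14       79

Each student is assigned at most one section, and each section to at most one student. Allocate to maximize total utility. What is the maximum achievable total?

Maximum total: 335 points

Treat this as an assignment problem: match each student to one section.
Optimal: Osei→Section 2pm (90 points), Ivanova→Section 3pm (89 points), Watson→Section 10am (68 points), Bakr→Section 4pm (88 points) — total 90+89+68+88 = 335 points.
Every other assignment is strictly worse.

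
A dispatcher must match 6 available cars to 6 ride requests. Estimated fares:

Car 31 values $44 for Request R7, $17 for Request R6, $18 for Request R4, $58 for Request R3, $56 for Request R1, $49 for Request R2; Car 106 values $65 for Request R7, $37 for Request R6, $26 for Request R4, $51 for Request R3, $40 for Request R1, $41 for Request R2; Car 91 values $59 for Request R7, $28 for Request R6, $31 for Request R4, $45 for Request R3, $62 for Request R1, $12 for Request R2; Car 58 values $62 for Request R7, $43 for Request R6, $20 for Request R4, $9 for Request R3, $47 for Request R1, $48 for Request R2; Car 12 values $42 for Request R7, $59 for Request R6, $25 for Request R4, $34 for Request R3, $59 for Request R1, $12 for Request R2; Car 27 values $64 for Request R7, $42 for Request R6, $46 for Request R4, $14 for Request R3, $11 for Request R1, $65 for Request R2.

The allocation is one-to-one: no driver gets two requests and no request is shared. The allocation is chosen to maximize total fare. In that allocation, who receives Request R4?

Car 27 receives Request R4.

Treat this as an assignment problem: match each driver to one request.
Optimal: Car 31→Request R3 ($58), Car 106→Request R7 ($65), Car 91→Request R1 ($62), Car 58→Request R2 ($48), Car 12→Request R6 ($59), Car 27→Request R4 ($46) — total 58+65+62+48+59+46 = $338.
Max-entry greedy (repeatedly take the single best remaining cell) gives $329, worse by 9.
Next-best assignment: Car 31→Request R3, Car 106→Request R4, Car 91→Request R1, Car 58→Request R7, Car 12→Request R6, Car 27→Request R2 = $332.
Car 27's own top request is Request R2 ($65), but forcing Car 27→Request R2 and reassigning the rest optimally gives only $332 — worse by 6.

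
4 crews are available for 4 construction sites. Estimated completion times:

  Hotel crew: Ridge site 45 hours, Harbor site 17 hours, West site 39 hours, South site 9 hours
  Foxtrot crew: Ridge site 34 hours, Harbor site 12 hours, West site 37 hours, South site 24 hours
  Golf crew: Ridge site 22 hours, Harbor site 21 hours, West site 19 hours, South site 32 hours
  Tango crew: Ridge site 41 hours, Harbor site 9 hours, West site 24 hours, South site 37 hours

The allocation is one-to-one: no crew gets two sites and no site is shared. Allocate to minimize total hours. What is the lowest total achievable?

Min total: 67 hours

Optimal: Hotel crew→South site (9 hours), Foxtrot crew→Harbor site (12 hours), Golf crew→Ridge site (22 hours), Tango crew→West site (24 hours) — total 9+12+22+24 = 67 hours.
Column-greedy (each site in turn goes to its cheapest remaining crew) gives 77 hours, worse by 10.
Next-best assignment: Hotel crew→South site, Foxtrot crew→Ridge site, Golf crew→West site, Tango crew→Harbor site = 71 hours.
Every other assignment is strictly worse.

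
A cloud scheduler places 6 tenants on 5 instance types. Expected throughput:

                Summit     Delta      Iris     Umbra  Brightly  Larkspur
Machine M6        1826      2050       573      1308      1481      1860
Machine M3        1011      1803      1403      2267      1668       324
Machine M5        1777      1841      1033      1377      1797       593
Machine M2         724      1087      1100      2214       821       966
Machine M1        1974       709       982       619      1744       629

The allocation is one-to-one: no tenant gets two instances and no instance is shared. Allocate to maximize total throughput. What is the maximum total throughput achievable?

This is the linear assignment problem.
Optimal: Larkspur→Machine M6 (1860 ops/s), Delta→Machine M3 (1803 ops/s), Brightly→Machine M5 (1797 ops/s), Umbra→Machine M2 (2214 ops/s), Summit→Machine M1 (1974 ops/s) — total 1860+1803+1797+2214+1974 = 9648 ops/s.
Max-entry greedy (repeatedly take the single best remaining cell) gives 9188 ops/s, worse by 460.
Next-best assignment: Larkspur→Machine M6, Brightly→Machine M3, Delta→Machine M5, Umbra→Machine M2, Summit→Machine M1 = 9557 ops/s.
Checked against all permutations: 9648 ops/s is optimal.

Max total: 9648 ops/s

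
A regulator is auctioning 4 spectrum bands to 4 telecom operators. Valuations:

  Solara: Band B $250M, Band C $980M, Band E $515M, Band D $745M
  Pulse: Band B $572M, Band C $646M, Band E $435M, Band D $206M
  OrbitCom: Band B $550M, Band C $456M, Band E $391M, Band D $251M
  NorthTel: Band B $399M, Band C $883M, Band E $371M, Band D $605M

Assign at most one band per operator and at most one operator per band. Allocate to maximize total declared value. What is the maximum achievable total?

Optimal: Solara→Band D ($745M), Pulse→Band E ($435M), OrbitCom→Band B ($550M), NorthTel→Band C ($883M) — total 745+435+550+883 = $2613M.

Max total: $2613M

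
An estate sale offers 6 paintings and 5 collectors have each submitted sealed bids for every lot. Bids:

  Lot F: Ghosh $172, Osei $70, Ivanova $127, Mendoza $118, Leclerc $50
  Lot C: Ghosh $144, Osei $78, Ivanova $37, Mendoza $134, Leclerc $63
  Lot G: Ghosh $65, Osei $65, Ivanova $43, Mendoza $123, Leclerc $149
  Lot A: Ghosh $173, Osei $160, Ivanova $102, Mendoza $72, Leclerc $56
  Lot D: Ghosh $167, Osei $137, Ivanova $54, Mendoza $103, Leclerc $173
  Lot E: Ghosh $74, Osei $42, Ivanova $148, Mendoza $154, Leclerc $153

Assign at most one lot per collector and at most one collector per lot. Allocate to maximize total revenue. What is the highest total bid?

Maximum total: $787

Optimal: Ghosh→Lot F ($172), Osei→Lot A ($160), Ivanova→Lot E ($148), Mendoza→Lot C ($134), Leclerc→Lot D ($173) — total 172+160+148+134+173 = $787.
Max-entry greedy (repeatedly take the single best remaining cell) gives $705, worse by 82.
Next-best assignment: Ghosh→Lot F, Osei→Lot A, Ivanova→Lot E, Mendoza→Lot G, Leclerc→Lot D = $776.
Checked against all permutations: $787 is optimal.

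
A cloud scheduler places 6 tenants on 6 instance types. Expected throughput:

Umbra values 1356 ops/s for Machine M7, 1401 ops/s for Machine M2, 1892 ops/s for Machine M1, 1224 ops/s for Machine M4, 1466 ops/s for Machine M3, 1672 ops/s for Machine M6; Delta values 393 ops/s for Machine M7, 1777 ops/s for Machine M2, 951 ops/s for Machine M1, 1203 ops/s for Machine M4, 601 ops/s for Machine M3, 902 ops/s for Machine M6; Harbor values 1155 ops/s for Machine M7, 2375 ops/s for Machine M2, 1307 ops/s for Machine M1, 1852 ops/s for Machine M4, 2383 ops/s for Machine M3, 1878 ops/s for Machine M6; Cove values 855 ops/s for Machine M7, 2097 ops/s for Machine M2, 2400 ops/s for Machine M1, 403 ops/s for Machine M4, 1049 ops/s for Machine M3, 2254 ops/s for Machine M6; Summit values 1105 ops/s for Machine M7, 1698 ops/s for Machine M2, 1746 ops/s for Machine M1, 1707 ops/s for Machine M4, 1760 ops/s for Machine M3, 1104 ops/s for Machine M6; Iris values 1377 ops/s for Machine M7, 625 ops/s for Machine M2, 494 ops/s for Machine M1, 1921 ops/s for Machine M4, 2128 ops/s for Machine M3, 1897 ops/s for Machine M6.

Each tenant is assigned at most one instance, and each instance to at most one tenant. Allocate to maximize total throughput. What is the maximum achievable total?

Max total: 11520 ops/s

This is a one-to-one assignment (maximum-weight bipartite matching).
Optimal: Umbra→Machine M7 (1356 ops/s), Delta→Machine M2 (1777 ops/s), Harbor→Machine M3 (2383 ops/s), Cove→Machine M1 (2400 ops/s), Summit→Machine M4 (1707 ops/s), Iris→Machine M6 (1897 ops/s) — total 1356+1777+2383+2400+1707+1897 = 11520 ops/s.
Max-entry greedy (repeatedly take the single best remaining cell) gives 11258 ops/s, worse by 262.
Next-best assignment: Umbra→Machine M7, Delta→Machine M2, Harbor→Machine M3, Cove→Machine M6, Summit→Machine M1, Iris→Machine M4 = 11437 ops/s.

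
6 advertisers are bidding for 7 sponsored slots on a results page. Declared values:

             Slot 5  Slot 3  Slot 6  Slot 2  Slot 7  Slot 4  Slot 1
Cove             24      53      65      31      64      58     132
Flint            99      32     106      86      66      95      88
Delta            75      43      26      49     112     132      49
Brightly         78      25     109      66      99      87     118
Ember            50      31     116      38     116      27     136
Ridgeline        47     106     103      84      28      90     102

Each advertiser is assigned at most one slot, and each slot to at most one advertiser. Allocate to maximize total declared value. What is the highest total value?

This is a one-to-one assignment (maximum-weight bipartite matching).
Optimal: Cove→Slot 1 ($132), Flint→Slot 5 ($99), Delta→Slot 4 ($132), Brightly→Slot 6 ($109), Ember→Slot 7 ($116), Ridgeline→Slot 3 ($106) — total 132+99+132+109+116+106 = $694.
Row-greedy (each advertiser in turn takes its best remaining slot) gives $625, worse by 69.
Next-best assignment: Cove→Slot 1, Flint→Slot 5, Delta→Slot 4, Brightly→Slot 7, Ember→Slot 6, Ridgeline→Slot 3 = $684.

Maximum total: $694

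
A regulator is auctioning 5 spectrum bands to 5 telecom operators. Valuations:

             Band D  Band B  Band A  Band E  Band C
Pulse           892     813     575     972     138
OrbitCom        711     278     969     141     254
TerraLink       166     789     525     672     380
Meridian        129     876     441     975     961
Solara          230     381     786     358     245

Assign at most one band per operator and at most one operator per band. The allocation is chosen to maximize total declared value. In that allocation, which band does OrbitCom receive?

Optimal: Pulse→Band E ($972M), OrbitCom→Band D ($711M), TerraLink→Band B ($789M), Meridian→Band C ($961M), Solara→Band A ($786M) — total 972+711+789+961+786 = $4219M.
Max-entry greedy (repeatedly take the single best remaining cell) gives $3870M, worse by 349.
Every other assignment is strictly worse.
OrbitCom's own top band is Band A ($969M), but forcing OrbitCom→Band A and reassigning the rest optimally gives only $3969M — worse by 250.

OrbitCom receives Band D.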